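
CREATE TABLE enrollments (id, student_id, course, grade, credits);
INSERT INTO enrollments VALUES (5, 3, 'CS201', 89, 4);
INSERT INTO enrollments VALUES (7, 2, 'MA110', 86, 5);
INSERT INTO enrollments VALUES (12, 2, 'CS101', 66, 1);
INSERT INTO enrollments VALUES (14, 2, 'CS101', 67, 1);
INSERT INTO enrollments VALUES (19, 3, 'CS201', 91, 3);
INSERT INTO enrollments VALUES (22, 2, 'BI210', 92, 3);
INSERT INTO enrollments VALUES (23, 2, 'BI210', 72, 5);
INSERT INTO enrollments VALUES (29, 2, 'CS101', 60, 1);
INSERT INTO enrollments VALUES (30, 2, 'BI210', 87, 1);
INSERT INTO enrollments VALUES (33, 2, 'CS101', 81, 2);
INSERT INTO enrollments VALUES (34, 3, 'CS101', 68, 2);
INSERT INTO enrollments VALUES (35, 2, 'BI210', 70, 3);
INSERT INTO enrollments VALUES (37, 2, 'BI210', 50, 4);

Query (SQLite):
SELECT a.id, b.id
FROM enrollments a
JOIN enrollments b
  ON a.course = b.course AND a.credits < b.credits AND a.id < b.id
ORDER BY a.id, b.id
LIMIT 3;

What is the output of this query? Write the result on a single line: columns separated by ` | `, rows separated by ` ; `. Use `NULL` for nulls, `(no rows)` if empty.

Pairs (a,b) with same course, a.credits < b.credits, a.id < b.id.
course groups: BI210:{22,23,30,35,37} CS101:{12,14,29,33,34} CS201:{5,19} MA110:{7}
Ordered by (a.id, b.id); first 3.

12 | 33 ; 12 | 34 ; 14 | 33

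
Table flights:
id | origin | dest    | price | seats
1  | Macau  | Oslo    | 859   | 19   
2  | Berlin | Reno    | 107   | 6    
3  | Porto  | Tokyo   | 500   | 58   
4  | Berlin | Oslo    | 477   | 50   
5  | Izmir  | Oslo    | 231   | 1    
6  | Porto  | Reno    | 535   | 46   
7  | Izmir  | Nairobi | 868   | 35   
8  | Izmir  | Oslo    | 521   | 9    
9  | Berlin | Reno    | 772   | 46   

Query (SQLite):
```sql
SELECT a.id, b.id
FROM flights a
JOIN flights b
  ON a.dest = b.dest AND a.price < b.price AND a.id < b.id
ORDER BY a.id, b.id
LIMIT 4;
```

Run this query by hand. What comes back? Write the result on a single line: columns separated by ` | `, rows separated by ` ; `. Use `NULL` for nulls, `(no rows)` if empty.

2 | 6 ; 2 | 9 ; 4 | 8 ; 5 | 8

Pairs (a,b) with same dest, a.price < b.price, a.id < b.id.
dest groups: Nairobi:{7} Oslo:{1,4,5,8} Reno:{2,6,9} Tokyo:{3}
Ordered by (a.id, b.id); first 4.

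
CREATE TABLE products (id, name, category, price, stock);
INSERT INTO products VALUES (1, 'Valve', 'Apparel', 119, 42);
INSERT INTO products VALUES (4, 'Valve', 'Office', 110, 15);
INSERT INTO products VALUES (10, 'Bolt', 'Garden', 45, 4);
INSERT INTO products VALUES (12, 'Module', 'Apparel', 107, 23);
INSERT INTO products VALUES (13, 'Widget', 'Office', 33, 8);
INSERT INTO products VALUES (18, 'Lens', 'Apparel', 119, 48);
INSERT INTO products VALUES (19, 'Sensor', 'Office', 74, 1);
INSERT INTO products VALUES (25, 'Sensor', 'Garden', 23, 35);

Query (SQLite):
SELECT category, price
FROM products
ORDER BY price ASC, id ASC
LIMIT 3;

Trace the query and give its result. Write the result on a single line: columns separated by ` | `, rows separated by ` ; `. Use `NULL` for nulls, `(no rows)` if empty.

Sort by price asc, tiebreak id asc: (23, id=25), (33, id=13), (45, id=10), (74, id=19), (107, id=12), (110, id=4) …. Take first 3.

Garden | 23 ; Office | 33 ; Garden | 45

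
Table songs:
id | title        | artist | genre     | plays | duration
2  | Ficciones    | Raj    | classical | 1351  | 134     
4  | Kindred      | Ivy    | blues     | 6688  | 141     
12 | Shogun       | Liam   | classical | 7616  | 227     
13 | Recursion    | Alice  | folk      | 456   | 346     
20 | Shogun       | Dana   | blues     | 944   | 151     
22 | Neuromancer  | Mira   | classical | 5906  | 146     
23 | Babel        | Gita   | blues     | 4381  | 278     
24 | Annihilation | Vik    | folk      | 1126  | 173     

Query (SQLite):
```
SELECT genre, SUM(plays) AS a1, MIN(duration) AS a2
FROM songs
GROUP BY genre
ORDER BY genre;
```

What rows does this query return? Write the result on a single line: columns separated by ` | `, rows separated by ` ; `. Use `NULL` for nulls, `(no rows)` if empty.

blues | 12013 | 141 ; classical | 14873 | 134 ; folk | 1582 | 173

Group songs by genre.
Per group compute: SUM(plays), MIN(duration).
  blues: ids {4, 20, 23} → SUM(plays)=12013, MIN(duration)=141
  classical: ids {2, 12, 22} → SUM(plays)=14873, MIN(duration)=134
  folk: ids {13, 24} → SUM(plays)=1582, MIN(duration)=173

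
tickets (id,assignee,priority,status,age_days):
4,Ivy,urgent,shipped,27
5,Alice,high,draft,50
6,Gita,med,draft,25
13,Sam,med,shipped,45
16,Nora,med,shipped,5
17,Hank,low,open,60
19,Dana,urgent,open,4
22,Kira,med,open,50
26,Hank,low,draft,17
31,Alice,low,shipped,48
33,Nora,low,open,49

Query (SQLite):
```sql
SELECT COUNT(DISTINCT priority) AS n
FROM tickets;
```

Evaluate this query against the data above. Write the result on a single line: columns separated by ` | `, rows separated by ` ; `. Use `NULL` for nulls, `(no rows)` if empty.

4

Count distinct non-NULL priority values.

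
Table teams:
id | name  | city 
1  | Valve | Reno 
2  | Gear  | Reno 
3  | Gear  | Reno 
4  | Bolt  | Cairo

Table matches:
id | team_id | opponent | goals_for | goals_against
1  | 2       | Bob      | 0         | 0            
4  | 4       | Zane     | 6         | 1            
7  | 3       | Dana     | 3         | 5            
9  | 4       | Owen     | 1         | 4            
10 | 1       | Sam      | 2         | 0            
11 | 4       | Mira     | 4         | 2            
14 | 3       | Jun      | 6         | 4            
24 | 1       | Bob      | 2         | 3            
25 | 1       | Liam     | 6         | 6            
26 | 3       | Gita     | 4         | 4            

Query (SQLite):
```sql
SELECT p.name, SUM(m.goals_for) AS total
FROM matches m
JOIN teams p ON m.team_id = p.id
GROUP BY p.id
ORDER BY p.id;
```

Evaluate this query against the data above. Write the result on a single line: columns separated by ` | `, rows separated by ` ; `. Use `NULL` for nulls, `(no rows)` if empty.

Valve | 10 ; Gear | 0 ; Gear | 13 ; Bolt | 11

Join each matches row to its teams via team_id.
Group joined rows by teams.id; compute SUM(m.goals_for) per group.
  1: ids {10, 24, 25} → SUM(m.goals_for)=10
  2: ids {1} → SUM(m.goals_for)=0
  3: ids {7, 14, 26} → SUM(m.goals_for)=13
  4: ids {4, 9, 11} → SUM(m.goals_for)=11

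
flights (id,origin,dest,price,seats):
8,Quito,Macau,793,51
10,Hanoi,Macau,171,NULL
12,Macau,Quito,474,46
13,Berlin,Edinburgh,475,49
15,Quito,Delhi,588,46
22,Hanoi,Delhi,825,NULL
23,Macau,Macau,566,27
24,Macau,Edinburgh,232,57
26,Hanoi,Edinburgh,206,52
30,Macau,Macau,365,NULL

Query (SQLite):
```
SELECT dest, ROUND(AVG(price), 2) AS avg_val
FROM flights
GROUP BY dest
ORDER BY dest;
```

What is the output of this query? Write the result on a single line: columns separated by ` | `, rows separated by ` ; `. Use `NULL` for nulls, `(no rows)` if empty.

Delhi | 706.5 ; Edinburgh | 304.33 ; Macau | 473.75 ; Quito | 474

Partition flights by dest; compute ROUND(AVG(price), 2) within each group.
  Delhi: ids {15, 22} → ROUND(AVG(price), 2)=706.5
  Edinburgh: ids {13, 24, 26} → ROUND(AVG(price), 2)=304.33
  Macau: ids {8, 10, 23, 30} → ROUND(AVG(price), 2)=473.75
  Quito: ids {12} → ROUND(AVG(price), 2)=474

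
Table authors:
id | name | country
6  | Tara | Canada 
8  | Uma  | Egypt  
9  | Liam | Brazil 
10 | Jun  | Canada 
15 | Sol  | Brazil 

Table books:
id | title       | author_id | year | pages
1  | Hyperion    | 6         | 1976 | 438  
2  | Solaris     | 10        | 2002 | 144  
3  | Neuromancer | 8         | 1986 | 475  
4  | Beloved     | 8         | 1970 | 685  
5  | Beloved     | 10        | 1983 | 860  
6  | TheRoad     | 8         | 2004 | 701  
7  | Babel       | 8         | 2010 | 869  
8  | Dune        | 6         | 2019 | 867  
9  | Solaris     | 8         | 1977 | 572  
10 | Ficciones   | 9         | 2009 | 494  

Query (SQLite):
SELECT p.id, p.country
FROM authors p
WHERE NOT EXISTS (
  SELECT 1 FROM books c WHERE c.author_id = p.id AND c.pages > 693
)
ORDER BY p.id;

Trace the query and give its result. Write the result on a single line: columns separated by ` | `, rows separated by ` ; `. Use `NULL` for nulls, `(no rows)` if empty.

9 | Brazil ; 15 | Brazil

For each authors row, check whether any books with matching author_id has pages > 693.
Keep rows where that is false.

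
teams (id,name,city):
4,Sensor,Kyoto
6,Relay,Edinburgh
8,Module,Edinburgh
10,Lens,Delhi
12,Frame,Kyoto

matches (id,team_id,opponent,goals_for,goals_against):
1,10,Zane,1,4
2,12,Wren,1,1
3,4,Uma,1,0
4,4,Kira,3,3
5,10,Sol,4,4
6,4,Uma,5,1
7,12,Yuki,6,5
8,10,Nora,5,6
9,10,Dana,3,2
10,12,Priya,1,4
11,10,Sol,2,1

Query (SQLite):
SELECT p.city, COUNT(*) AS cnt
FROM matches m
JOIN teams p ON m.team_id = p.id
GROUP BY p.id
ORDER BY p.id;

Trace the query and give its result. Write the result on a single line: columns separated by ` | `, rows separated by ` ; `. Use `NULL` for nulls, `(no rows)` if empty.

Join each matches row to its teams via team_id.
Group joined rows by teams.id; compute COUNT(*) per group.
  4: ids {3, 4, 6} → COUNT(*)=3
  10: ids {1, 5, 8, 9, 11} → COUNT(*)=5
  12: ids {2, 7, 10} → COUNT(*)=3

Kyoto | 3 ; Delhi | 5 ; Kyoto | 3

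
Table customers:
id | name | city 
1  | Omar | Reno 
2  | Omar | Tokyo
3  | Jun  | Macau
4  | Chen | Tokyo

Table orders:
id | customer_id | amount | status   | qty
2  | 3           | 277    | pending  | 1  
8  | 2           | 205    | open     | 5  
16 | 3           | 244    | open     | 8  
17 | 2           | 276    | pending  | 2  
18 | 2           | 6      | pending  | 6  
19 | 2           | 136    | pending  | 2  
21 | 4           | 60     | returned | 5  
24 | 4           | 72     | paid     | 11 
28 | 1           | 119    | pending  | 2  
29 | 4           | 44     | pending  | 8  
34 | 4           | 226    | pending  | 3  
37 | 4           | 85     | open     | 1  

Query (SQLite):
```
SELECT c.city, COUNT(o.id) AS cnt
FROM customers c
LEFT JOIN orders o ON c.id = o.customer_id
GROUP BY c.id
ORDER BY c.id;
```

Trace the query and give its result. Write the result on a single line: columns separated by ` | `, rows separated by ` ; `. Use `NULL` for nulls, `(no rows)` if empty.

Reno | 1 ; Tokyo | 4 ; Macau | 2 ; Tokyo | 5

LEFT JOIN keeps every customers row; unmatched ones get NULL for orders columns.
Group by customers.id and compute COUNT(o.id). COUNT(col) of an all-NULL group is 0.
  1: ids {28} → COUNT(o.id)=1
  2: ids {8, 17, 18, 19} → COUNT(o.id)=4
  3: ids {2, 16} → COUNT(o.id)=2
  4: ids {21, 24, 29, 34, 37} → COUNT(o.id)=5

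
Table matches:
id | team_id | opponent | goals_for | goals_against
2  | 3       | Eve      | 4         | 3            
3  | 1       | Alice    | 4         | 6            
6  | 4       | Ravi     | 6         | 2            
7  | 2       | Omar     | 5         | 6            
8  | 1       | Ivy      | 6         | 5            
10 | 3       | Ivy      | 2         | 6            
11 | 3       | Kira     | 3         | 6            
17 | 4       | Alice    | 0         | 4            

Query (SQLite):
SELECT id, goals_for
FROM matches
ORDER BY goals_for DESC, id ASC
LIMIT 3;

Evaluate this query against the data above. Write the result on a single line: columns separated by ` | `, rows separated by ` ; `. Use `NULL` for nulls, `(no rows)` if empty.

6 | 6 ; 8 | 6 ; 7 | 5

Sort by goals_for desc, tiebreak id asc: (6, id=6), (6, id=8), (5, id=7), (4, id=2), (4, id=3), (3, id=11) …. Take first 3.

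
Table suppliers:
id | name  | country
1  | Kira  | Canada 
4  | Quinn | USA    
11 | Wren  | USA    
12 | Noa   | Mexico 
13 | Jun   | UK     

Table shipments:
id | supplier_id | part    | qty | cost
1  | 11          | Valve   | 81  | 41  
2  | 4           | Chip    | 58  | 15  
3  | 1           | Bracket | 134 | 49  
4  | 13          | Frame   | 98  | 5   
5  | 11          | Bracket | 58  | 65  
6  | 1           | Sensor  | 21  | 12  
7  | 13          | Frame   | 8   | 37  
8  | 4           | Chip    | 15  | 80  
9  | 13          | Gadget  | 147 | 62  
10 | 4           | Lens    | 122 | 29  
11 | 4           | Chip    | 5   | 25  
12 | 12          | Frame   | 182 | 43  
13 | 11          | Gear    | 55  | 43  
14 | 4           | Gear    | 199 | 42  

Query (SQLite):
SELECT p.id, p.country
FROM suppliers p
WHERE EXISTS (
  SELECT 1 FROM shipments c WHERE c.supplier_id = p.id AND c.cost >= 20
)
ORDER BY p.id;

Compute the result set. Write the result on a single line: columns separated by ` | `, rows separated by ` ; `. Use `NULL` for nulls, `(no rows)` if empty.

For each suppliers row, check whether any shipments with matching supplier_id has cost >= 20.
Keep rows where that is true.

1 | Canada ; 4 | USA ; 11 | USA ; 12 | Mexico ; 13 | UK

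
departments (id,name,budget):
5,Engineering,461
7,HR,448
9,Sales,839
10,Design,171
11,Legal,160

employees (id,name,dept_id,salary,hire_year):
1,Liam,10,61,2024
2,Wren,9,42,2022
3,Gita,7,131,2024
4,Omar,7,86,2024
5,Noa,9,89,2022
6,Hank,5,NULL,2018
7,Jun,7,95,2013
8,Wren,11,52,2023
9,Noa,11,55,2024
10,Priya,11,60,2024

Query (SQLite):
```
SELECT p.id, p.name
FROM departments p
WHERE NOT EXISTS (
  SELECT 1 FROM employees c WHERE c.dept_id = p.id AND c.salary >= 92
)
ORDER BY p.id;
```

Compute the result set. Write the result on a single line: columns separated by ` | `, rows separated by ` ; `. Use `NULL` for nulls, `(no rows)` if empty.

5 | Engineering ; 9 | Sales ; 10 | Design ; 11 | Legal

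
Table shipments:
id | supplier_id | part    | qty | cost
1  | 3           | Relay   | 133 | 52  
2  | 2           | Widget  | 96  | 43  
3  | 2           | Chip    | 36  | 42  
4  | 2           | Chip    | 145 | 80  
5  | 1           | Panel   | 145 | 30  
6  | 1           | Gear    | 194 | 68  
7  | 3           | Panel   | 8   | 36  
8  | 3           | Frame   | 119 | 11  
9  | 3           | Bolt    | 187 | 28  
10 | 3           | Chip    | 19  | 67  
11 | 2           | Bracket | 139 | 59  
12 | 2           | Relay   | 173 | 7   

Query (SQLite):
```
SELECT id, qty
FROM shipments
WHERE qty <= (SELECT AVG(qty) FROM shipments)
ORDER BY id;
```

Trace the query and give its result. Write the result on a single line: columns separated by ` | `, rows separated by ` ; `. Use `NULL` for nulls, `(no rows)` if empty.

Scalar subquery: AVG(qty) over all shipments rows = 116.166667 (≈; comparison uses full precision).
Keep rows where qty <= that value.

2 | 96 ; 3 | 36 ; 7 | 8 ; 10 | 19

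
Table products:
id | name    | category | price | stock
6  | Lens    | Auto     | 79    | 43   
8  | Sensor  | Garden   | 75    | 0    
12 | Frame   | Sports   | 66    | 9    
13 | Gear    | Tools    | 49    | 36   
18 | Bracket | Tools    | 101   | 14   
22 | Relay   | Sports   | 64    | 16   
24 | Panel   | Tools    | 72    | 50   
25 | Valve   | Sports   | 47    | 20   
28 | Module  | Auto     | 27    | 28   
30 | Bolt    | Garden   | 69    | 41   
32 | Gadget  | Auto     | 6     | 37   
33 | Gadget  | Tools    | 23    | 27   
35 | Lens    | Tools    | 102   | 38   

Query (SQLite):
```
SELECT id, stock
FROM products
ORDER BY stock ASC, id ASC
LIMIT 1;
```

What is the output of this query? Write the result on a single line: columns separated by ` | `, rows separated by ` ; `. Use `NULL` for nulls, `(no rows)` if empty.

8 | 0

Sort by stock asc, tiebreak id asc: (0, id=8), (9, id=12), (14, id=18), (16, id=22) …. Take first 1.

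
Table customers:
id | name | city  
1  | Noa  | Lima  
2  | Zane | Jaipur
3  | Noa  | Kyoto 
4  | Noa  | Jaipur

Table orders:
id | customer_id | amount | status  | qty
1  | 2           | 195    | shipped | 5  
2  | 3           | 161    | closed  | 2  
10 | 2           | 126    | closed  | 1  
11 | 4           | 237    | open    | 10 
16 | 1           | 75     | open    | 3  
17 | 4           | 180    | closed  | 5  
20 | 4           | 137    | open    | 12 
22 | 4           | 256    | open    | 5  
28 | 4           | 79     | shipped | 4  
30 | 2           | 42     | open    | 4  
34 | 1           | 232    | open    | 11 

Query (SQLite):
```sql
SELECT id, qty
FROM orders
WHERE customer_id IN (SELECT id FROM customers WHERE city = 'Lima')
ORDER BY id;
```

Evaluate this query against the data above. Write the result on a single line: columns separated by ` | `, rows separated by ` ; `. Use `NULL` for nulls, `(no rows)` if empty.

16 | 3 ; 34 | 11

Inner query: customers.id where city = 'Lima'.
Outer: keep orders rows whose customer_id is in that set.
Inner query → {1}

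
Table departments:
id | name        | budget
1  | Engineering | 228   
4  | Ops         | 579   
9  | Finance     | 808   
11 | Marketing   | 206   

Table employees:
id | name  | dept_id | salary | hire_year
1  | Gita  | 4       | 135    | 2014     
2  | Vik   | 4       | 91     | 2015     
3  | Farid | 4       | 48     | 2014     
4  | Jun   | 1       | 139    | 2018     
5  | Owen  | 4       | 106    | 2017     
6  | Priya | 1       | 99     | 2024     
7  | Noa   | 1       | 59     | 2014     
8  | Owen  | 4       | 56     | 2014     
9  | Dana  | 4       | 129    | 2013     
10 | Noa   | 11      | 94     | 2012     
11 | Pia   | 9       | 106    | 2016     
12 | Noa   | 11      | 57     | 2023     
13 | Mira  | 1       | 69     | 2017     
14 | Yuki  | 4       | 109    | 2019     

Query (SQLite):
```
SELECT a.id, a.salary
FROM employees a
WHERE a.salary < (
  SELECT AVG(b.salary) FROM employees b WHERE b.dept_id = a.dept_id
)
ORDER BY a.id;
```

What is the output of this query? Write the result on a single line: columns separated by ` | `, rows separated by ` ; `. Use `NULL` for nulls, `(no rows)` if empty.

For each employees row a, compute AVG(salary) over rows sharing a.dept_id.
Keep row a if a.salary < that per-group AVG.
  dept_id=1: AVG(salary) = 91.5
  dept_id=4: AVG(salary) = 96.285714
  dept_id=9: AVG(salary) = 106.0
  dept_id=11: AVG(salary) = 75.5

2 | 91 ; 3 | 48 ; 7 | 59 ; 8 | 56 ; 12 | 57 ; 13 | 69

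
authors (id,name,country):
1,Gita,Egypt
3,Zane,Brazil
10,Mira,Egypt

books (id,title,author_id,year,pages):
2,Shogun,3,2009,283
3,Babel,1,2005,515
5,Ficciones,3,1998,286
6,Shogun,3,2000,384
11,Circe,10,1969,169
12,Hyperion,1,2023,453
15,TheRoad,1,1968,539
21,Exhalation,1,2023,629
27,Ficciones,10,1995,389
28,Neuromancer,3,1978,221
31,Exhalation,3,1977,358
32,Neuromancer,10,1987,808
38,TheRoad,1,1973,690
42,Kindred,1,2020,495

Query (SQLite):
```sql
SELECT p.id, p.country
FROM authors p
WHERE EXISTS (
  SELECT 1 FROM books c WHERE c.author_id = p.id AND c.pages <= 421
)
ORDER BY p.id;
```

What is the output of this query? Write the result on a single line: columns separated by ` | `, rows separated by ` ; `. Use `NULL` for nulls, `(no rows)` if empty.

For each authors row, check whether any books with matching author_id has pages <= 421.
Keep rows where that is true.

3 | Brazil ; 10 | Egypt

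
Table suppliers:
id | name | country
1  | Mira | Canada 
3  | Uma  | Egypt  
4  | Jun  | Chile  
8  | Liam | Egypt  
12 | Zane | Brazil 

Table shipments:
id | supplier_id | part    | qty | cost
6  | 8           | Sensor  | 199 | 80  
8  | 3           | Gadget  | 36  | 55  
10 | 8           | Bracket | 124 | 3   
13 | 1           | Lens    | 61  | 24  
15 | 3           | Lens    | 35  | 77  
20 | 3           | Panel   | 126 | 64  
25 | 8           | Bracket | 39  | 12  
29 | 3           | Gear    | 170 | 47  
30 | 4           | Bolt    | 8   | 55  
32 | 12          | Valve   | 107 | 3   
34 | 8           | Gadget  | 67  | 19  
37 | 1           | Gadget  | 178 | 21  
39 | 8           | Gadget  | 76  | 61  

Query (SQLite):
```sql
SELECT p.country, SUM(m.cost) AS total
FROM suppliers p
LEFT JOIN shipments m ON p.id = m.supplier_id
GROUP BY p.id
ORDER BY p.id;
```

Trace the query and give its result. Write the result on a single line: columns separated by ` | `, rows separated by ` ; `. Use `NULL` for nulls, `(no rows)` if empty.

LEFT JOIN keeps every suppliers row; unmatched ones get NULL for shipments columns.
Group by suppliers.id and compute SUM(m.cost). SUM over an all-NULL group is NULL.
  1: ids {13, 37} → SUM(m.cost)=45
  3: ids {8, 15, 20, 29} → SUM(m.cost)=243
  4: ids {30} → SUM(m.cost)=55
  8: ids {6, 10, 25, 34, 39} → SUM(m.cost)=175
  12: ids {32} → SUM(m.cost)=3

Canada | 45 ; Egypt | 243 ; Chile | 55 ; Egypt | 175 ; Brazil | 3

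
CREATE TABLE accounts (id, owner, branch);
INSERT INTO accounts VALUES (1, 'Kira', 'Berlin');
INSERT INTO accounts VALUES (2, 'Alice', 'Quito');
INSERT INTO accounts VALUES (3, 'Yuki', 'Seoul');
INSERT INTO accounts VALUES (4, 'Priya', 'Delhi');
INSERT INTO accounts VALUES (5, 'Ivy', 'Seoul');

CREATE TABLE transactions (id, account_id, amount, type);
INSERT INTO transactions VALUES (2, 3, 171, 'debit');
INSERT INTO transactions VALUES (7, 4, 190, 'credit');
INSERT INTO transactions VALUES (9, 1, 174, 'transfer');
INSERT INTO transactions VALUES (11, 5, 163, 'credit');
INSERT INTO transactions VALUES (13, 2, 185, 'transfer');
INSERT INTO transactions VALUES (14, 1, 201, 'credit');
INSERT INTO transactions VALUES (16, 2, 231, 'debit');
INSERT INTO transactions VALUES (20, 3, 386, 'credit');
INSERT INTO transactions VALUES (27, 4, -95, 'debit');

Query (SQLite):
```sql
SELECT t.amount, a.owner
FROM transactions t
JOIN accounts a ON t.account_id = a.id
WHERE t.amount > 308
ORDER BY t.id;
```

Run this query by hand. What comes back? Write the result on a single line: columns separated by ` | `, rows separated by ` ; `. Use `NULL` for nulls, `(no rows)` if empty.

386 | Yuki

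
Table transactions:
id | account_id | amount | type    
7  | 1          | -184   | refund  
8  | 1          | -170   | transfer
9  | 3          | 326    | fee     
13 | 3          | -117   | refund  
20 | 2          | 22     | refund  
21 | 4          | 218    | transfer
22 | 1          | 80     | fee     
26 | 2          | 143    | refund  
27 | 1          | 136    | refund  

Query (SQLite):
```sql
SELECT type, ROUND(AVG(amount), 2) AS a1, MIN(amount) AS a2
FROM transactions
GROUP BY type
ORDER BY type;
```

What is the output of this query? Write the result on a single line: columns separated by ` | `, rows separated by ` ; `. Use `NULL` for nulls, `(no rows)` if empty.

Group transactions by type.
Per group compute: ROUND(AVG(amount), 2), MIN(amount).
  fee: ids {9, 22} → ROUND(AVG(amount), 2)=203, MIN(amount)=80
  refund: ids {7, 13, 20, 26, 27} → ROUND(AVG(amount), 2)=0, MIN(amount)=-184
  transfer: ids {8, 21} → ROUND(AVG(amount), 2)=24, MIN(amount)=-170

fee | 203 | 80 ; refund | 0 | -184 ; transfer | 24 | -170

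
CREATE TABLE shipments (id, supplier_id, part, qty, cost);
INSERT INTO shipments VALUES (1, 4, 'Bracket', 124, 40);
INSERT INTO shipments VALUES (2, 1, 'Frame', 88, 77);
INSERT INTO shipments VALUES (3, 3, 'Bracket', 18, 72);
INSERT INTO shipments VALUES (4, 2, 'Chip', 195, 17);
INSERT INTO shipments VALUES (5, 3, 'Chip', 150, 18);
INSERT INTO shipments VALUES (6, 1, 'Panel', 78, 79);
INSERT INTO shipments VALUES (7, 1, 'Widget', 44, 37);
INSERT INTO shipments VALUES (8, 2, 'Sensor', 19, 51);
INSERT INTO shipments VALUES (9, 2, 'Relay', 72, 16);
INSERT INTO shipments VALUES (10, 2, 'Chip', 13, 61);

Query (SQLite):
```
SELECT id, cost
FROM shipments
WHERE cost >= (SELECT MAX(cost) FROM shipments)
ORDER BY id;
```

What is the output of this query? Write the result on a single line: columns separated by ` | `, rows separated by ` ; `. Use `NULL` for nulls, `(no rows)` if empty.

6 | 79

Scalar subquery: MAX(cost) over all shipments rows = 79.
Keep rows where cost >= that value.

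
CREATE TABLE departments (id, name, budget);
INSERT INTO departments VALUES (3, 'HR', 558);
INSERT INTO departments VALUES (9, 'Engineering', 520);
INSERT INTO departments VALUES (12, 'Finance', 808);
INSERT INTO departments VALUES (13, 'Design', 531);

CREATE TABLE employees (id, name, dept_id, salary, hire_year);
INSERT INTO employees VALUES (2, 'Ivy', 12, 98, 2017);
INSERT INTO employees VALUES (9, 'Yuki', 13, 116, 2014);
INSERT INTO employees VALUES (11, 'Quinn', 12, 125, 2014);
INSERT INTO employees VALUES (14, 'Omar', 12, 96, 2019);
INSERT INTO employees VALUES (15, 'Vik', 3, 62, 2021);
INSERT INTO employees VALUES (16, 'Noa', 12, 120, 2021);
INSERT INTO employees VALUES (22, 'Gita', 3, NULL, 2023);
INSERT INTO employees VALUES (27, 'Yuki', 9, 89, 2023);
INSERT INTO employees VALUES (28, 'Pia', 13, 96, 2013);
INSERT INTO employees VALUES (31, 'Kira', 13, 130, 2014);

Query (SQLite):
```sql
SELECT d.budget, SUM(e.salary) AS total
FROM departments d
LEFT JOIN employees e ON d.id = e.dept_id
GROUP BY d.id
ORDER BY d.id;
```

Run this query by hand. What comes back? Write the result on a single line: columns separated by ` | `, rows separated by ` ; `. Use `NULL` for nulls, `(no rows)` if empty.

LEFT JOIN keeps every departments row; unmatched ones get NULL for employees columns.
Group by departments.id and compute SUM(e.salary). SUM over an all-NULL group is NULL.
  3: ids {15, 22} → SUM(e.salary)=62
  9: ids {27} → SUM(e.salary)=89
  12: ids {2, 11, 14, 16} → SUM(e.salary)=439
  13: ids {9, 28, 31} → SUM(e.salary)=342

558 | 62 ; 520 | 89 ; 808 | 439 ; 531 | 342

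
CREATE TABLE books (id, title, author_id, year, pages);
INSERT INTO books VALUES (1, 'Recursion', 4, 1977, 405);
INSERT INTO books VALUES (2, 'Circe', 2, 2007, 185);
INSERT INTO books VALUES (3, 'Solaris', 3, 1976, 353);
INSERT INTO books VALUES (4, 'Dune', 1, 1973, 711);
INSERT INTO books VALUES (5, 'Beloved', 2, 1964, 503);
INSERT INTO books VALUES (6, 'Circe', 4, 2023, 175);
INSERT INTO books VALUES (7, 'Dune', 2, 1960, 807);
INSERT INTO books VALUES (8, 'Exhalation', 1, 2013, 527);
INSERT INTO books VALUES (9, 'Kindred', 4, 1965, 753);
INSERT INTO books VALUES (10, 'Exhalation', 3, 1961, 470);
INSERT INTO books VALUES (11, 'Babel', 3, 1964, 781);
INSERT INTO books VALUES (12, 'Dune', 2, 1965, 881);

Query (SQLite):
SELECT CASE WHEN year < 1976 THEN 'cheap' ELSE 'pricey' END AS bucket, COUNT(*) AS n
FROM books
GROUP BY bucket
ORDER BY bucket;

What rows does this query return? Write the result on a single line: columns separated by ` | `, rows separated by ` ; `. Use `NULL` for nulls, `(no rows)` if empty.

cheap | 7 ; pricey | 5

Bucket rows by year < 1976 → 'cheap' else 'pricey'; count each bucket.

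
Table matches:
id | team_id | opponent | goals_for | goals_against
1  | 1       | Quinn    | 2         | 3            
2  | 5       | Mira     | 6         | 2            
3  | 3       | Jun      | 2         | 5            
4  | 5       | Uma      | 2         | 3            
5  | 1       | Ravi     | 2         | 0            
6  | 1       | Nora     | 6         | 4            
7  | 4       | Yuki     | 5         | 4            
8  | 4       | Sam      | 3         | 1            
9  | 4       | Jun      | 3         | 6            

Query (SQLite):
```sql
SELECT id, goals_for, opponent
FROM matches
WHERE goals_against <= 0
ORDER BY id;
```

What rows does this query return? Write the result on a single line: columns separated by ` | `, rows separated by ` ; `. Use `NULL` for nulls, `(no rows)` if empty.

goals_against <= 0: ids {5}

5 | 2 | Ravi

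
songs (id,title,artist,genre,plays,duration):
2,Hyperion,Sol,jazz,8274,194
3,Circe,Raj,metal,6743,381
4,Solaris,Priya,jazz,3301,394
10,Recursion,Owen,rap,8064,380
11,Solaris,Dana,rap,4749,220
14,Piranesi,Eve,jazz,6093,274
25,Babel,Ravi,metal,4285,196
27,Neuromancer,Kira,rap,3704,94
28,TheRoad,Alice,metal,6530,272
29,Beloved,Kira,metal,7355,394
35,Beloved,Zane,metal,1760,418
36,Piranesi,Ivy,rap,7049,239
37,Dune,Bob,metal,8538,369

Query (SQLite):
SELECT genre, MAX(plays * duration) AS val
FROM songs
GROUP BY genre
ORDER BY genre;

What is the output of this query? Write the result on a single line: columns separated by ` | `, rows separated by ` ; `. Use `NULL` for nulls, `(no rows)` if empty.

For each row compute plays * duration.
Group by genre; take MAX of the expression per group.
  jazz: ids {2, 4, 14} → MAX(plays * duration)=1669482
  metal: ids {3, 25, 28, 29, 35, 37} → MAX(plays * duration)=3150522
  rap: ids {10, 11, 27, 36} → MAX(plays * duration)=3064320

jazz | 1669482 ; metal | 3150522 ; rap | 3064320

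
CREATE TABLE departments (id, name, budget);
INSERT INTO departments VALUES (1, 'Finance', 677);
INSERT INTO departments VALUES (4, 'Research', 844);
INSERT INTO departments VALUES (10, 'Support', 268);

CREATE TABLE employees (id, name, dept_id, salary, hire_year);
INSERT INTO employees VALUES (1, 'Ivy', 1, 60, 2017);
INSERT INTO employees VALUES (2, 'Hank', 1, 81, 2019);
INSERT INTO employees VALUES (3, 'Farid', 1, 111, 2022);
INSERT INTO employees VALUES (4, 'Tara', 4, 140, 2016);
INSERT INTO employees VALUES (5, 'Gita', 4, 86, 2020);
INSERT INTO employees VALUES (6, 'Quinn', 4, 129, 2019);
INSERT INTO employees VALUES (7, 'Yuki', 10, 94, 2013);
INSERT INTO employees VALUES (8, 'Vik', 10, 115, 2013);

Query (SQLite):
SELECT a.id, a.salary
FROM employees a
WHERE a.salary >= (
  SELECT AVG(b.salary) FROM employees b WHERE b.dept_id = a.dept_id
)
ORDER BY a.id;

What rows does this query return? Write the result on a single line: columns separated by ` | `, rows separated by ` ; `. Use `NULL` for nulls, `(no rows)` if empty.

3 | 111 ; 4 | 140 ; 6 | 129 ; 8 | 115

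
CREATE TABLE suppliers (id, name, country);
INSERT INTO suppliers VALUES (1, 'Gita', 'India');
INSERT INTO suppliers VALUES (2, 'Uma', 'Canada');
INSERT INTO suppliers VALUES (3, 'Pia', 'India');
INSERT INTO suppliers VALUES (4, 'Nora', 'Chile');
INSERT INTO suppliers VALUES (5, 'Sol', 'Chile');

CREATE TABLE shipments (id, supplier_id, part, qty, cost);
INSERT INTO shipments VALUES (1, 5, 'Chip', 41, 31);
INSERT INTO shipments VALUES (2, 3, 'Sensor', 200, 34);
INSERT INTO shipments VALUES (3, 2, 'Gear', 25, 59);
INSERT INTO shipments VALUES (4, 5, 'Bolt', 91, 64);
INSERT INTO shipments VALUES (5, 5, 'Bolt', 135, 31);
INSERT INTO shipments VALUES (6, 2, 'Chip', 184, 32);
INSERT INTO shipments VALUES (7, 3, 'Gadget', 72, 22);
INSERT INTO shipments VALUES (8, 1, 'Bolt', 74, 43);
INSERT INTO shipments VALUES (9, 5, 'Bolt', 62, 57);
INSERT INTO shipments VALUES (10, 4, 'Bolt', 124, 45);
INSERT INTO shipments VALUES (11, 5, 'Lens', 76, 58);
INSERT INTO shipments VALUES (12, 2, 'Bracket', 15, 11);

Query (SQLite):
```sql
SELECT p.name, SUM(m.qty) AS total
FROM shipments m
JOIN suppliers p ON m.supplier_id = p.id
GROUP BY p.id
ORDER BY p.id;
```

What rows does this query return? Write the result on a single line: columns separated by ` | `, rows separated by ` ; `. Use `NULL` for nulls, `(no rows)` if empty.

Gita | 74 ; Uma | 224 ; Pia | 272 ; Nora | 124 ; Sol | 405

Join each shipments row to its suppliers via supplier_id.
Group joined rows by suppliers.id; compute SUM(m.qty) per group.
  1: ids {8} → SUM(m.qty)=74
  2: ids {3, 6, 12} → SUM(m.qty)=224
  3: ids {2, 7} → SUM(m.qty)=272
  4: ids {10} → SUM(m.qty)=124
  5: ids {1, 4, 5, 9, 11} → SUM(m.qty)=405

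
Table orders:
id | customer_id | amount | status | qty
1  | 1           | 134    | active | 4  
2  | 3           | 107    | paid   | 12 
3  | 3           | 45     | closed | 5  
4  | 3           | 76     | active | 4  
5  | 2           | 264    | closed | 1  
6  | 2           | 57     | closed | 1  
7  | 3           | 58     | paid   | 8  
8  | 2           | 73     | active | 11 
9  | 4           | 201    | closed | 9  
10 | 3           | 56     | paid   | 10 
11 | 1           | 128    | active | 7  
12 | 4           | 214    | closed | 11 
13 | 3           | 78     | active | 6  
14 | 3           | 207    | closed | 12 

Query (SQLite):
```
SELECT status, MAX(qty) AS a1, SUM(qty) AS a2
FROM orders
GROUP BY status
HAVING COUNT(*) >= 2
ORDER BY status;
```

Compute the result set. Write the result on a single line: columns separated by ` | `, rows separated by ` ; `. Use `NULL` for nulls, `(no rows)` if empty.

active | 11 | 32 ; closed | 12 | 39 ; paid | 12 | 30

Group orders by status.
Per group compute: MAX(qty), SUM(qty).
HAVING: drop groups with fewer than 2 rows.
  active: ids {1, 4, 8, 11, 13} → MAX(qty)=11, SUM(qty)=32
  closed: ids {3, 5, 6, 9, 12, 14} → MAX(qty)=12, SUM(qty)=39
  paid: ids {2, 7, 10} → MAX(qty)=12, SUM(qty)=30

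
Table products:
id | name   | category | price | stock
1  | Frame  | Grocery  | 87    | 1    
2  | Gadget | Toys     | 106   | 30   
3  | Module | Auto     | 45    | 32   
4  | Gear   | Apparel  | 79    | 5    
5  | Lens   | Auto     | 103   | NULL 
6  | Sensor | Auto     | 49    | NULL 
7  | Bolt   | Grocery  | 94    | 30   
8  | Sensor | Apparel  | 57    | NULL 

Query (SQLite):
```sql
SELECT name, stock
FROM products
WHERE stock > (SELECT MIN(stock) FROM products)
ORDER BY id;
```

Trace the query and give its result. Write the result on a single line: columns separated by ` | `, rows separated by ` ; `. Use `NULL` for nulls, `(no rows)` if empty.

Scalar subquery: MIN(stock) over all products rows = 1.
Keep rows where stock > that value.

Gadget | 30 ; Module | 32 ; Gear | 5 ; Bolt | 30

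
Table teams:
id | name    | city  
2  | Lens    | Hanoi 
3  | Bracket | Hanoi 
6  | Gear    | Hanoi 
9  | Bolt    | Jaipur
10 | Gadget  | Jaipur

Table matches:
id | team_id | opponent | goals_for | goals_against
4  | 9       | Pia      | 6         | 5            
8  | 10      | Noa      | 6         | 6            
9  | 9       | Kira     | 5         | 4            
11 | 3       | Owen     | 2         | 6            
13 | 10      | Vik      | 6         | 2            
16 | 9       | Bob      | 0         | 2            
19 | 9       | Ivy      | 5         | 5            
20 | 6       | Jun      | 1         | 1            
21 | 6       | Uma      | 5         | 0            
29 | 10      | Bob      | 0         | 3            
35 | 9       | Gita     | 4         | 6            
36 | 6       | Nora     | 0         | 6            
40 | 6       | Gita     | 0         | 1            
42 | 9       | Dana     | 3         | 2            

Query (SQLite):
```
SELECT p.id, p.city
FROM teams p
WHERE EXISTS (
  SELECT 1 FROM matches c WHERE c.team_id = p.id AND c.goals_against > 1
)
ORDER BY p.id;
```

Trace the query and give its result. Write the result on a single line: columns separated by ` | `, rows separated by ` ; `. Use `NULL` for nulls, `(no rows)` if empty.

3 | Hanoi ; 6 | Hanoi ; 9 | Jaipur ; 10 | Jaipur

For each teams row, check whether any matches with matching team_id has goals_against > 1.
Keep rows where that is true.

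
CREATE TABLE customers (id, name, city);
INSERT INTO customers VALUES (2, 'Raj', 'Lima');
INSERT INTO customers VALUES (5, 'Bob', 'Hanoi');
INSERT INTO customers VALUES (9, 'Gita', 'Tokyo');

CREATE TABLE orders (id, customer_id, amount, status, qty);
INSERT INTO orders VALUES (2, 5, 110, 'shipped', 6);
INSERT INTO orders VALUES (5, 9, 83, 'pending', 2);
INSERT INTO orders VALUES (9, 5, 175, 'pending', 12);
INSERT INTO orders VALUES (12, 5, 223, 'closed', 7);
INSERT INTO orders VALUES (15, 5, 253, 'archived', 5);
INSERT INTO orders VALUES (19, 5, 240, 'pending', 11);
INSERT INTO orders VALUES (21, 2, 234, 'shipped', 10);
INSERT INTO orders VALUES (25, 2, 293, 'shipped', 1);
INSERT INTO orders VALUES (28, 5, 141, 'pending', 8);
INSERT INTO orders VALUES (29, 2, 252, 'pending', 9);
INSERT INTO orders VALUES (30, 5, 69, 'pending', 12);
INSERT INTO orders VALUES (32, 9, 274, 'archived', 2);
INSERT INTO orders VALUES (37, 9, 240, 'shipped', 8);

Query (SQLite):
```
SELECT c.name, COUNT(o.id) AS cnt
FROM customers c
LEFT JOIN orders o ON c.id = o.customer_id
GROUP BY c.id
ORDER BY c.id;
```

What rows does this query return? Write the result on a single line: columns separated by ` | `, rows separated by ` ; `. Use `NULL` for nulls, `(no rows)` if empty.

LEFT JOIN keeps every customers row; unmatched ones get NULL for orders columns.
Group by customers.id and compute COUNT(o.id). COUNT(col) of an all-NULL group is 0.
  2: ids {21, 25, 29} → COUNT(o.id)=3
  5: ids {2, 9, 12, 15, 19, 28, 30} → COUNT(o.id)=7
  9: ids {5, 32, 37} → COUNT(o.id)=3

Raj | 3 ; Bob | 7 ; Gita | 3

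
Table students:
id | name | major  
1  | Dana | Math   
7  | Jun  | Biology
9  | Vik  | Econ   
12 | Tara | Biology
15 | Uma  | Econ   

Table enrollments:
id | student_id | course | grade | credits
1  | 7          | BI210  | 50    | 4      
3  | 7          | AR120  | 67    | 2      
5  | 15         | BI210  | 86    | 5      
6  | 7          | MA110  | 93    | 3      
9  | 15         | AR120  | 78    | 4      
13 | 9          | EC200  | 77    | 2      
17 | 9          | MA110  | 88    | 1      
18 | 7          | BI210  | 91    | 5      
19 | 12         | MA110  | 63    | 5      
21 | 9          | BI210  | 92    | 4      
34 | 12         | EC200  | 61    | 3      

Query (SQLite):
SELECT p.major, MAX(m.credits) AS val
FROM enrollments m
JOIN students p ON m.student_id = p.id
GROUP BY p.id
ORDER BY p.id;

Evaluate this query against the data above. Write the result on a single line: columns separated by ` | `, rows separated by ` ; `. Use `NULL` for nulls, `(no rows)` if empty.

Join each enrollments row to its students via student_id.
Group joined rows by students.id; compute MAX(m.credits) per group.
  7: ids {1, 3, 6, 18} → MAX(m.credits)=5
  9: ids {13, 17, 21} → MAX(m.credits)=4
  12: ids {19, 34} → MAX(m.credits)=5
  15: ids {5, 9} → MAX(m.credits)=5

Biology | 5 ; Econ | 4 ; Biology | 5 ; Econ | 5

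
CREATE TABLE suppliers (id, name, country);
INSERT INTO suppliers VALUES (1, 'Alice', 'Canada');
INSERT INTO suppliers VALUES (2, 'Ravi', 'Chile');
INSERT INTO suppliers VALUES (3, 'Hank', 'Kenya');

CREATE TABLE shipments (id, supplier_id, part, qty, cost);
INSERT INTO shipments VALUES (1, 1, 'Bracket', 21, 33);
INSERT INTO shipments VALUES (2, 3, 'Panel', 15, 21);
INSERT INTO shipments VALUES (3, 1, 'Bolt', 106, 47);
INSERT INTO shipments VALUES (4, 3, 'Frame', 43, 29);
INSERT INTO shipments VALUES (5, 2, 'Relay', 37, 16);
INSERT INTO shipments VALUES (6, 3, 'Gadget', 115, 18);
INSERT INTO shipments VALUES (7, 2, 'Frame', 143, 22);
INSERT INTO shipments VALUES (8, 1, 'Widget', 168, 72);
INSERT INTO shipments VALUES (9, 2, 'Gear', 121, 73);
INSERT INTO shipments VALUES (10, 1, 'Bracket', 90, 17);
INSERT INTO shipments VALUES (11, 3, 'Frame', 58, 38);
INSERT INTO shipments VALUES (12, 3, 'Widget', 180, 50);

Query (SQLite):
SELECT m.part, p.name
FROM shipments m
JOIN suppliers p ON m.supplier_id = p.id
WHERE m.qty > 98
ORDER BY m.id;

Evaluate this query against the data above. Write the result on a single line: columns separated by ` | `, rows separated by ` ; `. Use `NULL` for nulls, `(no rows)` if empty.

Each shipments row matches the suppliers row where supplier_id = suppliers.id.
Then keep rows with m.qty > 98.

Bolt | Alice ; Gadget | Hank ; Frame | Ravi ; Widget | Alice ; Gear | Ravi ; Widget | Hank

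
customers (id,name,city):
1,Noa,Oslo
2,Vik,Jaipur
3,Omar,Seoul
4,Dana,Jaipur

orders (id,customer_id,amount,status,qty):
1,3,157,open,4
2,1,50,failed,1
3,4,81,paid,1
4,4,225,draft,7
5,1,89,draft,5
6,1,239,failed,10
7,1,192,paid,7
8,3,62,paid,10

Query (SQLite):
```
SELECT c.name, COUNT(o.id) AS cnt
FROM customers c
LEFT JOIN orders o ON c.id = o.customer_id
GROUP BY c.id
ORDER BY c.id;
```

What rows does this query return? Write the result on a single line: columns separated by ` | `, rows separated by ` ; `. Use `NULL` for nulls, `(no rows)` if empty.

LEFT JOIN keeps every customers row; unmatched ones get NULL for orders columns.
Group by customers.id and compute COUNT(o.id). COUNT(col) of an all-NULL group is 0.
  1: ids {2, 5, 6, 7} → COUNT(o.id)=4
  2: ids {—} → COUNT(o.id)=0
  3: ids {1, 8} → COUNT(o.id)=2
  4: ids {3, 4} → COUNT(o.id)=2

Noa | 4 ; Vik | 0 ; Omar | 2 ; Dana | 2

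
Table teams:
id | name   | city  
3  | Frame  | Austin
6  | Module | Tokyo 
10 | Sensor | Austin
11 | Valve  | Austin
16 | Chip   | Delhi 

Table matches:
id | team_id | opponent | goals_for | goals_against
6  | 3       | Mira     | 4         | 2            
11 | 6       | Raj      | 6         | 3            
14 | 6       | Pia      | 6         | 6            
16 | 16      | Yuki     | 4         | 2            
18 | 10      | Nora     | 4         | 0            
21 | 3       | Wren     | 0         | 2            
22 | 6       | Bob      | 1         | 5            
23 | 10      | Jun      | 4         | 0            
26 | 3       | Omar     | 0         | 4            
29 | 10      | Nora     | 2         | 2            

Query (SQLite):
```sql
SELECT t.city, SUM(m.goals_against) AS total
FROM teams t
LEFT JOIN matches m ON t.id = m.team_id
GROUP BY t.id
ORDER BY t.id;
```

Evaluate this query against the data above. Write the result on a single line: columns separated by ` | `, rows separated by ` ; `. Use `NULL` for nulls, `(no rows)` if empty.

LEFT JOIN keeps every teams row; unmatched ones get NULL for matches columns.
Group by teams.id and compute SUM(m.goals_against). SUM over an all-NULL group is NULL.
  3: ids {6, 21, 26} → SUM(m.goals_against)=8
  6: ids {11, 14, 22} → SUM(m.goals_against)=14
  10: ids {18, 23, 29} → SUM(m.goals_against)=2
  11: ids {—} → SUM(m.goals_against)=NULL
  16: ids {16} → SUM(m.goals_against)=2

Austin | 8 ; Tokyo | 14 ; Austin | 2 ; Austin | NULL ; Delhi | 2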